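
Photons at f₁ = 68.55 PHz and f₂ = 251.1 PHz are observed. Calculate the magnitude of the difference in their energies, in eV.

Using E = hf: E₁ = 4.5422 × 10^-17 J, E₂ = 1.6638 × 10^-16 J.
|ΔE| = |4.5422 × 10^-17 − 1.6638 × 10^-16| = 1.21 × 10^-16 J = 755 eV.

755 eV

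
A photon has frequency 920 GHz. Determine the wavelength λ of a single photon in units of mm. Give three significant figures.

First convert: f = 920 GHz = 9.2·10^11 Hz.
Since λ = c/f for a photon, λ = 3.259·10^-4 m.
Converting to mm: λ = 0.3259 mm ≈ 0.326 mm.

0.326 mm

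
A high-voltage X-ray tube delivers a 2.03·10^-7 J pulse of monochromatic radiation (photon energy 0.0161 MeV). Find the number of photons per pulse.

7.87·10^7 photons

Per-photon energy: E = 2.580·10^-15 J (from energy = 0.0161 MeV).
N = E_total / E_photon = 2.03·10^-7 J / 2.580·10^-15 J = 7.87·10^7.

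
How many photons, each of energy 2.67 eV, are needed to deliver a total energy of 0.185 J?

4.32 × 10^17 photons

Per-photon energy: E = 4.278 × 10^-19 J (from energy = 2.67 eV).
N = E_total / E_photon = 0.185 J / 4.278 × 10^-19 J = 4.32 × 10^17.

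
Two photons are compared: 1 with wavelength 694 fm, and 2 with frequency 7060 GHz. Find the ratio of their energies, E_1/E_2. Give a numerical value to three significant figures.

E_1 = 2.862 × 10^-13 J (from wavelength = 694 fm, via E = hc/λ).
E_2 = 4.678 × 10^-21 J (from frequency = 7060 GHz, via E = hf).
Ratio = 2.862 × 10^-13 / 4.678 × 10^-21 = 6.12 × 10^7.

6.12 × 10^7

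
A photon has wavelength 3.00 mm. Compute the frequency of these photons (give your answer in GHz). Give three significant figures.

Take c = 2.99792458e8 m/s.
Convert to SI: λ = 3.00 mm = 0.00300 m.
Apply f = c/λ: f = 9.993e10 Hz.
Converting to GHz: f = 99.93 GHz ≈ 99.9 GHz.

99.9 GHz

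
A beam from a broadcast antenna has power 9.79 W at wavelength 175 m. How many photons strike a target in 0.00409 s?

3.53e25 photons

Total energy: E_total = P·t = 9.79 × 0.00409 = 0.04004 J.
Per-photon energy: E = 1.135e-27 J.
N = E_total / E_photon = 3.53e25.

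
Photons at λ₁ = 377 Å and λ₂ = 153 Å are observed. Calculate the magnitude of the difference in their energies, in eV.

48.1 eV

Using E = hc/λ: E₁ = 5.269·10^-18 J, E₂ = 1.298·10^-17 J.
|ΔE| = |5.269·10^-18 − 1.298·10^-17| = 7.71·10^-18 J = 48.1 eV.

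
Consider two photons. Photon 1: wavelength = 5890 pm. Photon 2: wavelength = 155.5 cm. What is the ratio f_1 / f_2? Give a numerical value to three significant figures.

f_1 = 5.090e16 Hz (from wavelength = 5890 pm, via f = c/λ).
f_2 = 1.928e8 Hz (from wavelength = 155.5 cm, via f = c/λ).
Ratio = 5.090e16 / 1.928e8 = 2.64e8.

2.64e8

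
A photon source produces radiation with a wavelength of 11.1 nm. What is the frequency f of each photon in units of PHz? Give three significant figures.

(c = 2.99792458 × 10^8 m/s.)
Convert to SI: λ = 11.1 nm = 1.11 × 10^-8 m.
For a photon f = c/λ, so f = 2.701 × 10^16 Hz.
Converting to PHz: f = 27.01 PHz ≈ 27.0 PHz.

27.0 PHz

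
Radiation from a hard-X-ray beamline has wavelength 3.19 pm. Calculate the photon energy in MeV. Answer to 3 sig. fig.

0.389 MeV

Use h = 6.62607015 × 10^-34 J·s, c = 2.99792458 × 10^8 m/s, 1 eV = 1.602176634 × 10^-19 J.
First convert: λ = 3.19 pm = 3.19 × 10^-12 m.
Since E = hc/λ for a photon, E = 6.227 × 10^-14 J.
Converting to MeV: E = 0.3887 MeV ≈ 0.389 MeV.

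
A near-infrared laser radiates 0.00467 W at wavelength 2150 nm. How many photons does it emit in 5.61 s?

2.84e17 photons

Total energy: E_total = P·t = 0.00467 × 5.61 = 0.02620 J.
Per-photon energy: E = 9.239e-20 J.
N = E_total / E_photon = 2.84e17.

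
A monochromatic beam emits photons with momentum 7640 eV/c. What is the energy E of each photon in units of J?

(c = 2.99792458e8 m/s, 1 eV = 1.602176634e-19 J.)
In SI units: p = 7640 eV/c = 4.0830e-24 kg·m/s.
For a photon E = pc, so E = 1.224e-15 J.
So E ≈ 1.22e-15 J.

1.22e-15 J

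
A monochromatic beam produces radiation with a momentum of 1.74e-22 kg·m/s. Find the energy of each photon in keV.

326 keV

(c = 2.99792458e8 m/s, 1 eV = 1.602176634e-19 J.)
The photon relation is E = pc, giving E = 5.216e-14 J.
Converting to keV: E = 325.6 keV ≈ 326 keV.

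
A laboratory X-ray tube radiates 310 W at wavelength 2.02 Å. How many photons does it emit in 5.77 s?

Total energy: E_total = P·t = 310 × 5.77 = 1789 J.
Per-photon energy: E = 9.834 × 10^-16 J.
N = E_total / E_photon = 1.82 × 10^18.

1.82 × 10^18 photons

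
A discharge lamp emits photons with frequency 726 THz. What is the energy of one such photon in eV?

3.00 eV

Use h = 6.62607015 × 10^-34 J·s, 1 eV = 1.602176634 × 10^-19 J.
Convert to SI: f = 726 THz = 7.26 × 10^14 Hz.
Since E = hf for a photon, E = 4.811 × 10^-19 J.
Converting to eV: E = 3.002 eV ≈ 3.00 eV.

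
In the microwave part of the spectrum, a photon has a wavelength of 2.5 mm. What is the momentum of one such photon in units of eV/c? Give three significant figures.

Use h = 6.62607015 × 10^-34 J·s, c = 2.99792458 × 10^8 m/s, 1 eV = 1.602176634 × 10^-19 J.
In SI units: λ = 2.5 mm = 0.0025 m.
For a photon p = h/λ, so p = 2.650 × 10^-31 kg·m/s.
Converting to eV/c: p = 4.959 × 10^-4 eV/c ≈ 4.96 × 10^-4 eV/c.

4.96 × 10^-4 eV/c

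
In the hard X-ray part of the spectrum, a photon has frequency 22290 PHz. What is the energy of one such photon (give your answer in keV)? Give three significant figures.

92.2 keV

Take h = 6.62607015e-34 J·s, 1 eV = 1.602176634e-19 J.
In SI units: f = 22290 PHz = 2.229e19 Hz.
Since E = hf for a photon, E = 1.477e-14 J.
Converting to keV: E = 92.18 keV ≈ 92.2 keV.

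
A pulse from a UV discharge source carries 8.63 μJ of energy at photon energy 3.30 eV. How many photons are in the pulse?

1.63 × 10^13 photons

Per-photon energy: E = 5.287 × 10^-19 J (from energy = 3.30 eV).
N = E_total / E_photon = 8.63 × 10^-6 J / 5.287 × 10^-19 J = 1.63 × 10^13.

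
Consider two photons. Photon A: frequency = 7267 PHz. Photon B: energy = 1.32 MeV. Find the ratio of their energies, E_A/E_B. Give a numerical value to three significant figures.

0.0228

E_A = 4.815e-15 J (from frequency = 7267 PHz, via E = hf).
E_B = 2.115e-13 J (from energy = 1.32 MeV, via E given directly).
Ratio = 4.815e-15 / 2.115e-13 = 0.0228.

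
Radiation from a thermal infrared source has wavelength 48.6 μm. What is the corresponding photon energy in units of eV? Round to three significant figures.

0.0255 eV

Use h = 6.62607015 × 10^-34 J·s, c = 2.99792458 × 10^8 m/s, 1 eV = 1.602176634 × 10^-19 J.
In SI units: λ = 48.6 μm = 4.86 × 10^-5 m.
The photon relation is E = hc/λ, giving E = 4.087 × 10^-21 J.
Converting to eV: E = 0.02551 eV ≈ 0.0255 eV.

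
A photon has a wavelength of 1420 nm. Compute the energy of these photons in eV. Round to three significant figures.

In SI units: λ = 1420 nm = 1.42e-6 m.
The photon relation is E = hc/λ, giving E = 1.399e-19 J.
Converting to eV: E = 0.8731 eV ≈ 0.873 eV.

0.873 eV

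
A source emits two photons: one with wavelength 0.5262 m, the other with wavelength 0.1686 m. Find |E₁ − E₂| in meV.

Using E = hc/λ: E₁ = 3.7751 × 10^-25 J, E₂ = 1.1782 × 10^-24 J.
|ΔE| = |3.7751 × 10^-25 − 1.1782 × 10^-24| = 8.01 × 10^-25 J = 5.00 × 10^-3 meV.

5.00 × 10^-3 meV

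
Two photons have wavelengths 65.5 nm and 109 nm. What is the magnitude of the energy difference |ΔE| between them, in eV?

7.55 eV

Using E = hc/λ: E₁ = 3.033·10^-18 J, E₂ = 1.822·10^-18 J.
|ΔE| = |3.033·10^-18 − 1.822·10^-18| = 1.21·10^-18 J = 7.55 eV.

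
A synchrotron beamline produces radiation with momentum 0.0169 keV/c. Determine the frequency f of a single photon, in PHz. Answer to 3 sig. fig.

Use h = 6.62607015e-34 J·s, c = 2.99792458e8 m/s, 1 eV = 1.602176634e-19 J.
In SI units: p = 0.0169 keV/c = 9.0318e-27 kg·m/s.
For a photon f = pc/h, so f = 4.086e15 Hz.
Converting to PHz: f = 4.086 PHz ≈ 4.09 PHz.

4.09 PHz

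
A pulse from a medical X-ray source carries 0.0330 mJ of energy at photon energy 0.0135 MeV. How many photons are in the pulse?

Per-photon energy: E = 2.163e-15 J (from energy = 0.0135 MeV).
N = E_total / E_photon = 3.30e-5 J / 2.163e-15 J = 1.53e10.

1.53e10 photons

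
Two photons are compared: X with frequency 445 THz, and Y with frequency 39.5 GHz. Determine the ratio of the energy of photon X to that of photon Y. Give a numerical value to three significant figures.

1.13·10^4

E_X = 2.949·10^-19 J (from frequency = 445 THz, via E = hf).
E_Y = 2.617·10^-23 J (from frequency = 39.5 GHz, via E = hf).
Ratio = 2.949·10^-19 / 2.617·10^-23 = 1.13·10^4.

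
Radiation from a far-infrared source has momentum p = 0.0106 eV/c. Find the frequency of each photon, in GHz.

2560 GHz

(h = 6.62607015e-34 J·s, c = 2.99792458e8 m/s, 1 eV = 1.602176634e-19 J.)
In SI units: p = 0.0106 eV/c = 5.6649e-30 kg·m/s.
Since f = pc/h for a photon, f = 2.563e12 Hz.
Converting to GHz: f = 2563 GHz ≈ 2560 GHz.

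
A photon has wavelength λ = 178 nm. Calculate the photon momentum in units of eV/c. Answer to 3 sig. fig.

Use h = 6.62607015e-34 J·s, c = 2.99792458e8 m/s, 1 eV = 1.602176634e-19 J.
In SI units: λ = 178 nm = 1.78e-7 m.
Apply p = h/λ: p = 3.723e-27 kg·m/s.
Converting to eV/c: p = 6.965 eV/c ≈ 6.97 eV/c.

6.97 eV/c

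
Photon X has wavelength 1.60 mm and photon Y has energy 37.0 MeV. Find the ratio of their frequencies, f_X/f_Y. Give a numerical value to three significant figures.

f_X = 1.874 × 10^11 Hz (from wavelength = 1.60 mm, via f = c/λ).
f_Y = 8.947 × 10^21 Hz (from energy = 37.0 MeV, via f = E/h).
Ratio = 1.874 × 10^11 / 8.947 × 10^21 = 2.09 × 10^-11.

2.09 × 10^-11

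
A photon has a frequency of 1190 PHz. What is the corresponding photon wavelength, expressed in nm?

0.252 nm

In SI units: f = 1190 PHz = 1.19e18 Hz.
Since λ = c/f for a photon, λ = 2.519e-10 m.
Converting to nm: λ = 0.2519 nm ≈ 0.252 nm.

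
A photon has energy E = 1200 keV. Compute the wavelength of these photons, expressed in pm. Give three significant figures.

1.03 pm

Use h = 6.62607015e-34 J·s, c = 2.99792458e8 m/s, 1 eV = 1.602176634e-19 J.
Convert to SI: E = 1200 keV = 1.9226e-13 J.
For a photon λ = hc/E, so λ = 1.033e-12 m.
Converting to pm: λ = 1.033 pm ≈ 1.03 pm.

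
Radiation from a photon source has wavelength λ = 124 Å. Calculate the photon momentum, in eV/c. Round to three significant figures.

100 eV/c

(h = 6.62607015·10^-34 J·s, c = 2.99792458·10^8 m/s, 1 eV = 1.602176634·10^-19 J.)
First convert: λ = 124 Å = 1.24·10^-8 m.
For a photon p = h/λ, so p = 5.344·10^-26 kg·m/s.
Converting to eV/c: p = 99.99 eV/c ≈ 100 eV/c.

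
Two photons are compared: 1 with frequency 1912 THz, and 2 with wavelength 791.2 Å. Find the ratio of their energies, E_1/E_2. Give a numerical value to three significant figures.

0.505

E_1 = 1.267e-18 J (from frequency = 1912 THz, via E = hf).
E_2 = 2.511e-18 J (from wavelength = 791.2 Å, via E = hc/λ).
Ratio = 1.267e-18 / 2.511e-18 = 0.505.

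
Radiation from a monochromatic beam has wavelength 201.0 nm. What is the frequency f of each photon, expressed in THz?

1490 THz

First convert: λ = 201.0 nm = 2.010 × 10^-7 m.
Apply f = c/λ: f = 1.492 × 10^15 Hz.
Converting to THz: f = 1492 THz ≈ 1490 THz.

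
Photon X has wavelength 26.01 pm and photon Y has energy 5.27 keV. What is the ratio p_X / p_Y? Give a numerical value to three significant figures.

9.05

p_X = 2.548e-23 kg·m/s (from wavelength = 26.01 pm, via p = h/λ).
p_Y = 2.816e-24 kg·m/s (from energy = 5.27 keV, via p = E/c).
Ratio = 2.548e-23 / 2.816e-24 = 9.05.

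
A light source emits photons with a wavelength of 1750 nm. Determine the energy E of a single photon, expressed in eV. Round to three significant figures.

Use h = 6.62607015·10^-34 J·s, c = 2.99792458·10^8 m/s, 1 eV = 1.602176634·10^-19 J.
In SI units: λ = 1750 nm = 1.75·10^-6 m.
For a photon E = hc/λ, so E = 1.135·10^-19 J.
Converting to eV: E = 0.7085 eV ≈ 0.708 eV.

0.708 eV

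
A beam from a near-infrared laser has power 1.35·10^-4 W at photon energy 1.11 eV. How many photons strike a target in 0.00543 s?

4.12·10^12 photons

Total energy: E_total = P·t = 1.35·10^-4 × 0.00543 = 7.331·10^-7 J.
Per-photon energy: E = 1.778·10^-19 J.
N = E_total / E_photon = 4.12·10^12.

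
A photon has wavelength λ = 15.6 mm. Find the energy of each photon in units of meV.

0.0795 meV

Take h = 6.62607015 × 10^-34 J·s, c = 2.99792458 × 10^8 m/s, 1 eV = 1.602176634 × 10^-19 J.
Convert to SI: λ = 15.6 mm = 0.0156 m.
Since E = hc/λ for a photon, E = 1.273 × 10^-23 J.
Converting to meV: E = 0.07948 meV ≈ 0.0795 meV.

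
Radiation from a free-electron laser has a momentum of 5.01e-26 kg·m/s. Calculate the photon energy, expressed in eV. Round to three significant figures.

Use c = 2.99792458e8 m/s, 1 eV = 1.602176634e-19 J.
For a photon E = pc, so E = 1.502e-17 J.
Converting to eV: E = 93.74 eV ≈ 93.7 eV.

93.7 eV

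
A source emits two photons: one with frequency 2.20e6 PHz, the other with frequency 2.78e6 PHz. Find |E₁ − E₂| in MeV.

2.40 MeV

Using E = hf: E₁ = 1.458e-12 J, E₂ = 1.842e-12 J.
|ΔE| = |1.458e-12 − 1.842e-12| = 3.84e-13 J = 2.40 MeV.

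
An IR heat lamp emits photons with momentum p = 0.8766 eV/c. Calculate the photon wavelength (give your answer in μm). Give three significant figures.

Take h = 6.62607015e-34 J·s, c = 2.99792458e8 m/s, 1 eV = 1.602176634e-19 J.
First convert: p = 0.8766 eV/c = 4.6848e-28 kg·m/s.
For a photon λ = h/p, so λ = 1.414e-6 m.
Converting to μm: λ = 1.414 μm ≈ 1.41 μm.

1.41 μm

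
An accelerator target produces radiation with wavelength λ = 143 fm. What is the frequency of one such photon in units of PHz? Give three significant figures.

2.10e6 PHz

Convert to SI: λ = 143 fm = 1.43e-13 m.
For a photon f = c/λ, so f = 2.096e21 Hz.
Converting to PHz: f = 2.096e6 PHz ≈ 2.10e6 PHz.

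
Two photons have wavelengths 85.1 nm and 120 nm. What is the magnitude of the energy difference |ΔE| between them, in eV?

Using E = hc/λ: E₁ = 2.334e-18 J, E₂ = 1.655e-18 J.
|ΔE| = |2.334e-18 − 1.655e-18| = 6.79e-19 J = 4.24 eV.

4.24 eV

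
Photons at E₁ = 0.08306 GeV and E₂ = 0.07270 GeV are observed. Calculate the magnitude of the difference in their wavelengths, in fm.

2.13 fm

Using λ = hc/E: λ₁ = 1.4927 × 10^-14 m, λ₂ = 1.7054 × 10^-14 m.
|Δλ| = |1.4927 × 10^-14 − 1.7054 × 10^-14| = 2.13 × 10^-15 m = 2.13 fm.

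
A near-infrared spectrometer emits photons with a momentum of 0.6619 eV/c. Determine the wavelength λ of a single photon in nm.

Use h = 6.62607015e-34 J·s, c = 2.99792458e8 m/s, 1 eV = 1.602176634e-19 J.
First convert: p = 0.6619 eV/c = 3.5374e-28 kg·m/s.
The photon relation is λ = h/p, giving λ = 1.873e-6 m.
Converting to nm: λ = 1873 nm ≈ 1870 nm.

1870 nm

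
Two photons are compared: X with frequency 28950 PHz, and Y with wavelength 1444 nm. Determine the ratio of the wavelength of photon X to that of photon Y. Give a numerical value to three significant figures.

7.17 × 10^-6

λ_X = 1.036 × 10^-11 m (from frequency = 28950 PHz, via λ = c/f).
λ_Y = 1.444 × 10^-6 m (from wavelength = 1444 nm, via λ given directly).
Ratio = 1.036 × 10^-11 / 1.444 × 10^-6 = 7.17 × 10^-6.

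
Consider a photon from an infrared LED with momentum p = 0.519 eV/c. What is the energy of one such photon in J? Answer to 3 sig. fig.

(c = 2.99792458e8 m/s, 1 eV = 1.602176634e-19 J.)
In SI units: p = 0.519 eV/c = 2.7737e-28 kg·m/s.
For a photon E = pc, so E = 8.315e-20 J.
So E ≈ 8.32e-20 J.

8.32e-20 J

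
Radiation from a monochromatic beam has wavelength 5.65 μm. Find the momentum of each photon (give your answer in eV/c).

0.219 eV/c

In SI units: λ = 5.65 μm = 5.65e-6 m.
Since p = h/λ for a photon, p = 1.173e-28 kg·m/s.
Converting to eV/c: p = 0.2194 eV/c ≈ 0.219 eV/c.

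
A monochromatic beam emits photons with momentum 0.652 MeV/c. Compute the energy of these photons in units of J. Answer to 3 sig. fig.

Take c = 2.99792458 × 10^8 m/s, 1 eV = 1.602176634 × 10^-19 J.
Convert to SI: p = 0.652 MeV/c = 3.4845 × 10^-22 kg·m/s.
For a photon E = pc, so E = 1.045 × 10^-13 J.
So E ≈ 1.04 × 10^-13 J.

1.04 × 10^-13 J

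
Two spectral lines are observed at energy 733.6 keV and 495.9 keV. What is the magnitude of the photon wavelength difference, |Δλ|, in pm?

0.810 pm

Using λ = hc/E: λ₁ = 1.6901e-12 m, λ₂ = 2.5002e-12 m.
|Δλ| = |1.6901e-12 − 2.5002e-12| = 8.10e-13 m = 0.810 pm.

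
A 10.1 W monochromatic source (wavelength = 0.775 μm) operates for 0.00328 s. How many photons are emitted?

Total energy: E_total = P·t = 10.1 × 0.00328 = 0.03313 J.
Per-photon energy: E = 2.563 × 10^-19 J.
N = E_total / E_photon = 1.29 × 10^17.

1.29 × 10^17 photons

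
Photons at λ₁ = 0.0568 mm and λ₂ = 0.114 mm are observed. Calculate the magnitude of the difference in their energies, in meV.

Using E = hc/λ: E₁ = 3.497e-21 J, E₂ = 1.742e-21 J.
|ΔE| = |3.497e-21 − 1.742e-21| = 1.75e-21 J = 11.0 meV.

11.0 meV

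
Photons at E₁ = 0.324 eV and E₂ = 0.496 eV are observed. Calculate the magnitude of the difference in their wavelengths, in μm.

Using λ = hc/E: λ₁ = 3.827·10^-6 m, λ₂ = 2.500·10^-6 m.
|Δλ| = |3.827·10^-6 − 2.500·10^-6| = 1.33·10^-6 m = 1.33 μm.

1.33 μm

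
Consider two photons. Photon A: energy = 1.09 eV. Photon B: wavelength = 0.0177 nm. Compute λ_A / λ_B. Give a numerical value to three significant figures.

6.43·10^4

λ_A = 1.137·10^-6 m (from energy = 1.09 eV, via λ = hc/E).
λ_B = 1.770·10^-11 m (from wavelength = 0.0177 nm, via λ given directly).
Ratio = 1.137·10^-6 / 1.770·10^-11 = 6.43·10^4.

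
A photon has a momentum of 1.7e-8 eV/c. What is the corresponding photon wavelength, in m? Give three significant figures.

Convert to SI: p = 1.7e-8 eV/c = 9.0853e-36 kg·m/s.
The photon relation is λ = h/p, giving λ = 72.93 m.
So λ ≈ 72.9 m.

72.9 m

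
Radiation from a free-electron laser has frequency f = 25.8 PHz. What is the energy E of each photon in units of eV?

107 eV

Convert to SI: f = 25.8 PHz = 2.58 × 10^16 Hz.
Apply E = hf: E = 1.710 × 10^-17 J.
Converting to eV: E = 106.7 eV ≈ 107 eV.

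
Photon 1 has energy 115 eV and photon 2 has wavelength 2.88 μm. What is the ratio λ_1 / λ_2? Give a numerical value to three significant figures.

λ_1 = 1.078e-8 m (from energy = 115 eV, via λ = hc/E).
λ_2 = 2.880e-6 m (from wavelength = 2.88 μm, via λ given directly).
Ratio = 1.078e-8 / 2.880e-6 = 3.74e-3.

3.74e-3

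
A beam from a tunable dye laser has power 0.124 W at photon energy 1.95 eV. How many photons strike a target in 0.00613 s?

Total energy: E_total = P·t = 0.124 × 0.00613 = 7.601e-4 J.
Per-photon energy: E = 3.124e-19 J.
N = E_total / E_photon = 2.43e15.

2.43e15 photons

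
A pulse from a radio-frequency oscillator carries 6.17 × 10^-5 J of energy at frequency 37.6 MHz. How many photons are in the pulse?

2.48 × 10^21 photons

Per-photon energy: E = 2.491 × 10^-26 J (from frequency = 37.6 MHz).
N = E_total / E_photon = 6.17 × 10^-5 J / 2.491 × 10^-26 J = 2.48 × 10^21.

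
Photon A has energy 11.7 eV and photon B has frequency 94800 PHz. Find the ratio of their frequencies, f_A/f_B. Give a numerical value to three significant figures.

f_A = 2.829e15 Hz (from energy = 11.7 eV, via f = E/h).
f_B = 9.480e19 Hz (from frequency = 94800 PHz, via f given directly).
Ratio = 2.829e15 / 9.480e19 = 2.98e-5.

2.98e-5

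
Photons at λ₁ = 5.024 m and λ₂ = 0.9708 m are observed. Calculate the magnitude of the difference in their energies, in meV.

Using E = hc/λ: E₁ = 3.9539·10^-26 J, E₂ = 2.0462·10^-25 J.
|ΔE| = |3.9539·10^-26 − 2.0462·10^-25| = 1.65·10^-25 J = 1.03·10^-3 meV.

1.03·10^-3 meV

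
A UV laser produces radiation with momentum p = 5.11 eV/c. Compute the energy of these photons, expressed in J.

8.19e-19 J

First convert: p = 5.11 eV/c = 2.7309e-27 kg·m/s.
Apply E = pc: E = 8.187e-19 J.
So E ≈ 8.19e-19 J.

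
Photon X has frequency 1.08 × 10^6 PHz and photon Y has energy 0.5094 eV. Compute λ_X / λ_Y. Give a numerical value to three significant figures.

1.14 × 10^-7

λ_X = 2.776 × 10^-13 m (from frequency = 1.08 × 10^6 PHz, via λ = c/f).
λ_Y = 2.434 × 10^-6 m (from energy = 0.5094 eV, via λ = hc/E).
Ratio = 2.776 × 10^-13 / 2.434 × 10^-6 = 1.14 × 10^-7.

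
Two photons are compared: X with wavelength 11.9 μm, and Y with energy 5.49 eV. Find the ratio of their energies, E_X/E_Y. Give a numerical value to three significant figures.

0.0190

E_X = 1.669·10^-20 J (from wavelength = 11.9 μm, via E = hc/λ).
E_Y = 8.796·10^-19 J (from energy = 5.49 eV, via E given directly).
Ratio = 1.669·10^-20 / 8.796·10^-19 = 0.0190.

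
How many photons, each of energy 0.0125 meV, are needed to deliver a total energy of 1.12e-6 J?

Per-photon energy: E = 2.003e-24 J (from energy = 0.0125 meV).
N = E_total / E_photon = 1.12e-6 J / 2.003e-24 J = 5.59e17.

5.59e17 photons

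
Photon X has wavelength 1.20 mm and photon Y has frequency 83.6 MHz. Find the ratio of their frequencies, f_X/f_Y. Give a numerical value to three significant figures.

f_X = 2.498 × 10^11 Hz (from wavelength = 1.20 mm, via f = c/λ).
f_Y = 8.360 × 10^7 Hz (from frequency = 83.6 MHz, via f given directly).
Ratio = 2.498 × 10^11 / 8.360 × 10^7 = 2990.

2990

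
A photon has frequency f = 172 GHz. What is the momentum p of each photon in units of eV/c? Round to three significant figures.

Convert to SI: f = 172 GHz = 1.72e11 Hz.
Since p = hf/c for a photon, p = 3.802e-31 kg·m/s.
Converting to eV/c: p = 7.113e-4 eV/c ≈ 7.11e-4 eV/c.

7.11e-4 eV/c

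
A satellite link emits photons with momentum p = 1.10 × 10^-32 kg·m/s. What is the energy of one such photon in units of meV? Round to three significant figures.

0.0206 meV

Take c = 2.99792458 × 10^8 m/s, 1 eV = 1.602176634 × 10^-19 J.
The photon relation is E = pc, giving E = 3.298 × 10^-24 J.
Converting to meV: E = 0.02058 meV ≈ 0.0206 meV.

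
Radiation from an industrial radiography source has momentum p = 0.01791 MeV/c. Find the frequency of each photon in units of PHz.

Convert to SI: p = 0.01791 MeV/c = 9.5716 × 10^-24 kg·m/s.
The photon relation is f = pc/h, giving f = 4.331 × 10^18 Hz.
Converting to PHz: f = 4331 PHz ≈ 4330 PHz.

4330 PHz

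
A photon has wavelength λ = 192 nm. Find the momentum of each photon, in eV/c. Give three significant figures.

(h = 6.62607015 × 10^-34 J·s, c = 2.99792458 × 10^8 m/s, 1 eV = 1.602176634 × 10^-19 J.)
Convert to SI: λ = 192 nm = 1.92 × 10^-7 m.
For a photon p = h/λ, so p = 3.451 × 10^-27 kg·m/s.
Converting to eV/c: p = 6.458 eV/c ≈ 6.46 eV/c.

6.46 eV/c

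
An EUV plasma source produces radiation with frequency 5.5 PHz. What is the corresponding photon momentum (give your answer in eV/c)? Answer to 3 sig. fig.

22.7 eV/c

In SI units: f = 5.5 PHz = 5.5e15 Hz.
Apply p = hf/c: p = 1.216e-26 kg·m/s.
Converting to eV/c: p = 22.75 eV/c ≈ 22.7 eV/c.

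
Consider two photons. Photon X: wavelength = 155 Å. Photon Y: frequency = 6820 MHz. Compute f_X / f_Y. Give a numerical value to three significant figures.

2.84e6

f_X = 1.934e16 Hz (from wavelength = 155 Å, via f = c/λ).
f_Y = 6.820e9 Hz (from frequency = 6820 MHz, via f given directly).
Ratio = 1.934e16 / 6.820e9 = 2.84e6.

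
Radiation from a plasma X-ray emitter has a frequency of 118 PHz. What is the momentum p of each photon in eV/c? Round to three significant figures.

488 eV/c

Convert to SI: f = 118 PHz = 1.18·10^17 Hz.
Apply p = hf/c: p = 2.608·10^-25 kg·m/s.
Converting to eV/c: p = 488.0 eV/c ≈ 488 eV/c.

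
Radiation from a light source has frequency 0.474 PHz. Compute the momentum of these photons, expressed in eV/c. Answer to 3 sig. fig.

First convert: f = 0.474 PHz = 4.74e14 Hz.
Apply p = hf/c: p = 1.048e-27 kg·m/s.
Converting to eV/c: p = 1.960 eV/c ≈ 1.96 eV/c.

1.96 eV/c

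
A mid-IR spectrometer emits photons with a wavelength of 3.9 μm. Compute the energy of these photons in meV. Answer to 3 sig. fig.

318 meV

(h = 6.62607015 × 10^-34 J·s, c = 2.99792458 × 10^8 m/s, 1 eV = 1.602176634 × 10^-19 J.)
First convert: λ = 3.9 μm = 3.9 × 10^-6 m.
For a photon E = hc/λ, so E = 5.093 × 10^-20 J.
Converting to meV: E = 317.9 meV ≈ 318 meV.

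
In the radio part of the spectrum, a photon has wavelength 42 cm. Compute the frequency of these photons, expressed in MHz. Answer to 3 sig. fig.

714 MHz

In SI units: λ = 42 cm = 0.42 m.
Apply f = c/λ: f = 7.138 × 10^8 Hz.
Converting to MHz: f = 713.8 MHz ≈ 714 MHz.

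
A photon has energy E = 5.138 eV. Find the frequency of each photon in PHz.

1.24 PHz

(h = 6.62607015·10^-34 J·s, 1 eV = 1.602176634·10^-19 J.)
In SI units: E = 5.138 eV = 8.2320·10^-19 J.
Since f = E/h for a photon, f = 1.242·10^15 Hz.
Converting to PHz: f = 1.242 PHz ≈ 1.24 PHz.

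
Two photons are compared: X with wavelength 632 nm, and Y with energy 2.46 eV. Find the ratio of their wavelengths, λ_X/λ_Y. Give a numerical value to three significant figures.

λ_X = 6.320e-7 m (from wavelength = 632 nm, via λ given directly).
λ_Y = 5.040e-7 m (from energy = 2.46 eV, via λ = hc/E).
Ratio = 6.320e-7 / 5.040e-7 = 1.25.

1.25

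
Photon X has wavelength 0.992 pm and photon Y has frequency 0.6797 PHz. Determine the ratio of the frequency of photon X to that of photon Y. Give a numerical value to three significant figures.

4.45 × 10^5

f_X = 3.022 × 10^20 Hz (from wavelength = 0.992 pm, via f = c/λ).
f_Y = 6.797 × 10^14 Hz (from frequency = 0.6797 PHz, via f given directly).
Ratio = 3.022 × 10^20 / 6.797 × 10^14 = 4.45 × 10^5.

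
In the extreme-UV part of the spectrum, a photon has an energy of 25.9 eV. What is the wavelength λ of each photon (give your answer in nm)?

(h = 6.62607015e-34 J·s, c = 2.99792458e8 m/s, 1 eV = 1.602176634e-19 J.)
First convert: E = 25.9 eV = 4.1496e-18 J.
Since λ = hc/E for a photon, λ = 4.787e-8 m.
Converting to nm: λ = 47.87 nm ≈ 47.9 nm.

47.9 nm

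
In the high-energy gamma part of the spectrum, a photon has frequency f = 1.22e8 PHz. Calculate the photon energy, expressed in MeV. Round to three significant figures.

(h = 6.62607015e-34 J·s, 1 eV = 1.602176634e-19 J.)
First convert: f = 1.22e8 PHz = 1.22e23 Hz.
Since E = hf for a photon, E = 8.084e-11 J.
Converting to MeV: E = 504.6 MeV ≈ 505 MeV.

505 MeV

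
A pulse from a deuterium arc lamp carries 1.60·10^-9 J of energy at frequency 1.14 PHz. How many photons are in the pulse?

Per-photon energy: E = 7.554·10^-19 J (from frequency = 1.14 PHz).
N = E_total / E_photon = 1.60·10^-9 J / 7.554·10^-19 J = 2.12·10^9.

2.12·10^9 photons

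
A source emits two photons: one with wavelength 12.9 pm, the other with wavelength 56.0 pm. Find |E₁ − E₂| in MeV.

0.0740 MeV

Using E = hc/λ: E₁ = 1.540e-14 J, E₂ = 3.547e-15 J.
|ΔE| = |1.540e-14 − 3.547e-15| = 1.19e-14 J = 0.0740 MeV.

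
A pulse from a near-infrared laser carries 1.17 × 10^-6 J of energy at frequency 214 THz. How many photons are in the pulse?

8.25 × 10^12 photons

Per-photon energy: E = 1.418 × 10^-19 J (from frequency = 214 THz).
N = E_total / E_photon = 1.17 × 10^-6 J / 1.418 × 10^-19 J = 8.25 × 10^12.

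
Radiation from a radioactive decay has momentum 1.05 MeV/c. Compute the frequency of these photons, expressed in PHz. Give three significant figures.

2.54 × 10^5 PHz

Convert to SI: p = 1.05 MeV/c = 5.6115 × 10^-22 kg·m/s.
Apply f = pc/h: f = 2.539 × 10^20 Hz.
Converting to PHz: f = 253900 PHz ≈ 2.54 × 10^5 PHz.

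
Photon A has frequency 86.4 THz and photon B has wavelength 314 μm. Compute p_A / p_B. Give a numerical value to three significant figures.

90.5

p_A = 1.910e-28 kg·m/s (from frequency = 86.4 THz, via p = hf/c).
p_B = 2.110e-30 kg·m/s (from wavelength = 314 μm, via p = h/λ).
Ratio = 1.910e-28 / 2.110e-30 = 90.5.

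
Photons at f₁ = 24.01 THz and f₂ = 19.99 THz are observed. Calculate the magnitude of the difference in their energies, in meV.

16.6 meV

Using E = hf: E₁ = 1.5909e-20 J, E₂ = 1.3246e-20 J.
|ΔE| = |1.5909e-20 − 1.3246e-20| = 2.66e-21 J = 16.6 meV.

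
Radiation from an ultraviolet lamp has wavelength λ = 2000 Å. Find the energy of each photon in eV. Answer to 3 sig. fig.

6.20 eV

(h = 6.62607015 × 10^-34 J·s, c = 2.99792458 × 10^8 m/s, 1 eV = 1.602176634 × 10^-19 J.)
In SI units: λ = 2000 Å = 2.0 × 10^-7 m.
Since E = hc/λ for a photon, E = 9.932 × 10^-19 J.
Converting to eV: E = 6.199 eV ≈ 6.20 eV.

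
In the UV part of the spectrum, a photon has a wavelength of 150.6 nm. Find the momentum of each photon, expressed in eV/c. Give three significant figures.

8.23 eV/c

Use h = 6.62607015 × 10^-34 J·s, c = 2.99792458 × 10^8 m/s, 1 eV = 1.602176634 × 10^-19 J.
Convert to SI: λ = 150.6 nm = 1.506 × 10^-7 m.
Apply p = h/λ: p = 4.400 × 10^-27 kg·m/s.
Converting to eV/c: p = 8.233 eV/c ≈ 8.23 eV/c.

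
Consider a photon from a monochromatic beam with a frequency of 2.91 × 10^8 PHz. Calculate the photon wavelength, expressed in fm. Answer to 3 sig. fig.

In SI units: f = 2.91 × 10^8 PHz = 2.91 × 10^23 Hz.
For a photon λ = c/f, so λ = 1.030 × 10^-15 m.
Converting to fm: λ = 1.030 fm ≈ 1.03 fm.

1.03 fm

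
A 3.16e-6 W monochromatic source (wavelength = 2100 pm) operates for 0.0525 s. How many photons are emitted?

1.75e9 photons

Total energy: E_total = P·t = 3.16e-6 × 0.0525 = 1.659e-7 J.
Per-photon energy: E = 9.459e-17 J.
N = E_total / E_photon = 1.75e9.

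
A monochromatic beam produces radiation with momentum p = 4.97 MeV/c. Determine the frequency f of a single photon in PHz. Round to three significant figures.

1.20 × 10^6 PHz

Take h = 6.62607015 × 10^-34 J·s, c = 2.99792458 × 10^8 m/s, 1 eV = 1.602176634 × 10^-19 J.
In SI units: p = 4.97 MeV/c = 2.6561 × 10^-21 kg·m/s.
Apply f = pc/h: f = 1.202 × 10^21 Hz.
Converting to PHz: f = 1.202 × 10^6 PHz ≈ 1.20 × 10^6 PHz.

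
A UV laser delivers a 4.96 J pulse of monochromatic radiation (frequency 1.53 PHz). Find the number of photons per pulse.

4.89 × 10^18 photons

Per-photon energy: E = 1.014 × 10^-18 J (from frequency = 1.53 PHz).
N = E_total / E_photon = 4.96 J / 1.014 × 10^-18 J = 4.89 × 10^18.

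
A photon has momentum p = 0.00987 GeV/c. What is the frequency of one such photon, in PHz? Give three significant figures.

2.39 × 10^6 PHz

First convert: p = 0.00987 GeV/c = 5.2748 × 10^-21 kg·m/s.
Apply f = pc/h: f = 2.387 × 10^21 Hz.
Converting to PHz: f = 2.387 × 10^6 PHz ≈ 2.39 × 10^6 PHz.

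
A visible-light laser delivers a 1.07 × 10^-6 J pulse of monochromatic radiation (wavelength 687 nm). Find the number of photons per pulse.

3.70 × 10^12 photons

Per-photon energy: E = 2.891 × 10^-19 J (from wavelength = 687 nm).
N = E_total / E_photon = 1.07 × 10^-6 J / 2.891 × 10^-19 J = 3.70 × 10^12.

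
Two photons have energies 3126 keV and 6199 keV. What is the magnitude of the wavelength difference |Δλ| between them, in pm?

0.197 pm

Using λ = hc/E: λ₁ = 3.9662e-13 m, λ₂ = 2.0001e-13 m.
|Δλ| = |3.9662e-13 − 2.0001e-13| = 1.97e-13 m = 0.197 pm.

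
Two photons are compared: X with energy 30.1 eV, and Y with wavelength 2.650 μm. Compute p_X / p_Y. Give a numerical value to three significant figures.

64.3

p_X = 1.609 × 10^-26 kg·m/s (from energy = 30.1 eV, via p = E/c).
p_Y = 2.500 × 10^-28 kg·m/s (from wavelength = 2.650 μm, via p = h/λ).
Ratio = 1.609 × 10^-26 / 2.500 × 10^-28 = 64.3.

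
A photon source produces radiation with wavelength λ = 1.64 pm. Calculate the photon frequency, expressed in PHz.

(c = 2.99792458 × 10^8 m/s.)
First convert: λ = 1.64 pm = 1.64 × 10^-12 m.
The photon relation is f = c/λ, giving f = 1.828 × 10^20 Hz.
Converting to PHz: f = 182800 PHz ≈ 1.83 × 10^5 PHz.

1.83 × 10^5 PHz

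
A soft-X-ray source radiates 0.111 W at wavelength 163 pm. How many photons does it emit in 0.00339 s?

Total energy: E_total = P·t = 0.111 × 0.00339 = 3.763·10^-4 J.
Per-photon energy: E = 1.219·10^-15 J.
N = E_total / E_photon = 3.09·10^11.

3.09·10^11 photons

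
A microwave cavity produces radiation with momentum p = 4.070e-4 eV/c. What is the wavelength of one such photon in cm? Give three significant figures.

Convert to SI: p = 4.070e-4 eV/c = 2.1751e-31 kg·m/s.
Apply λ = h/p: λ = 0.003046 m.
Converting to cm: λ = 0.3046 cm ≈ 0.305 cm.

0.305 cm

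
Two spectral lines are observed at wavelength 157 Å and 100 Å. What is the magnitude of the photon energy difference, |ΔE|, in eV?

Using E = hc/λ: E₁ = 1.265 × 10^-17 J, E₂ = 1.986 × 10^-17 J.
|ΔE| = |1.265 × 10^-17 − 1.986 × 10^-17| = 7.21 × 10^-18 J = 45.0 eV.

45.0 eV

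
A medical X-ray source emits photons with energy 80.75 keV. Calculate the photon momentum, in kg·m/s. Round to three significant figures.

4.32 × 10^-23 kg·m/s

(c = 2.99792458 × 10^8 m/s, 1 eV = 1.602176634 × 10^-19 J.)
First convert: E = 80.75 keV = 1.2938 × 10^-14 J.
Apply p = E/c: p = 4.316 × 10^-23 kg·m/s.
So p ≈ 4.32 × 10^-23 kg·m/s.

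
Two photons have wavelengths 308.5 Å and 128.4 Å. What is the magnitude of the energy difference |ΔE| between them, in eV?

Using E = hc/λ: E₁ = 6.4390·10^-18 J, E₂ = 1.5471·10^-17 J.
|ΔE| = |6.4390·10^-18 − 1.5471·10^-17| = 9.03·10^-18 J = 56.4 eV.

56.4 eV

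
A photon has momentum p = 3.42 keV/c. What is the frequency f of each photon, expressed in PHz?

827 PHz

Use h = 6.62607015·10^-34 J·s, c = 2.99792458·10^8 m/s, 1 eV = 1.602176634·10^-19 J.
In SI units: p = 3.42 keV/c = 1.8277·10^-24 kg·m/s.
For a photon f = pc/h, so f = 8.270·10^17 Hz.
Converting to PHz: f = 827.0 PHz ≈ 827 PHz.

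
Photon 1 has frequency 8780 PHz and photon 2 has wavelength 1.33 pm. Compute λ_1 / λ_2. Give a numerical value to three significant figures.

λ_1 = 3.414 × 10^-11 m (from frequency = 8780 PHz, via λ = c/f).
λ_2 = 1.330 × 10^-12 m (from wavelength = 1.33 pm, via λ given directly).
Ratio = 3.414 × 10^-11 / 1.330 × 10^-12 = 25.7.

25.7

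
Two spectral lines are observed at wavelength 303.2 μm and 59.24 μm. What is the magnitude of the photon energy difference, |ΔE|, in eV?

0.0168 eV

Using E = hc/λ: E₁ = 6.5516 × 10^-22 J, E₂ = 3.3532 × 10^-21 J.
|ΔE| = |6.5516 × 10^-22 − 3.3532 × 10^-21| = 2.70 × 10^-21 J = 0.0168 eV.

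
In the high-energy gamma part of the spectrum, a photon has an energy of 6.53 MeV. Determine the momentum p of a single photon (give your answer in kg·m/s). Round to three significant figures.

In SI units: E = 6.53 MeV = 1.0462e-12 J.
For a photon p = E/c, so p = 3.490e-21 kg·m/s.
So p ≈ 3.49e-21 kg·m/s.

3.49e-21 kg·m/s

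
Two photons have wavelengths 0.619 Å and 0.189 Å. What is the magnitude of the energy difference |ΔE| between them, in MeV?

0.0456 MeV

Using E = hc/λ: E₁ = 3.209 × 10^-15 J, E₂ = 1.051 × 10^-14 J.
|ΔE| = |3.209 × 10^-15 − 1.051 × 10^-14| = 7.30 × 10^-15 J = 0.0456 MeV.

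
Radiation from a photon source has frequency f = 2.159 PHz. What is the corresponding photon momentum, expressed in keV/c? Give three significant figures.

(h = 6.62607015e-34 J·s, c = 2.99792458e8 m/s, 1 eV = 1.602176634e-19 J.)
First convert: f = 2.159 PHz = 2.159e15 Hz.
Apply p = hf/c: p = 4.772e-27 kg·m/s.
Converting to keV/c: p = 0.008929 keV/c ≈ 8.93e-3 keV/c.

8.93e-3 keV/c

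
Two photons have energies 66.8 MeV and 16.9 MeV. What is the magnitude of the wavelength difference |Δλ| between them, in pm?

0.0548 pm

Using λ = hc/E: λ₁ = 1.856e-14 m, λ₂ = 7.336e-14 m.
|Δλ| = |1.856e-14 − 7.336e-14| = 5.48e-14 m = 0.0548 pm.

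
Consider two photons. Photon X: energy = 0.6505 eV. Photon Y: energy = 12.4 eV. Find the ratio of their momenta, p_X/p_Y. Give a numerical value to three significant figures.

0.0525

p_X = 3.476·10^-28 kg·m/s (from energy = 0.6505 eV, via p = E/c).
p_Y = 6.627·10^-27 kg·m/s (from energy = 12.4 eV, via p = E/c).
Ratio = 3.476·10^-28 / 6.627·10^-27 = 0.0525.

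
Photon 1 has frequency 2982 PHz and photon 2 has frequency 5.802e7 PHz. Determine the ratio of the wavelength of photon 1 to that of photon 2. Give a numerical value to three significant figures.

λ_1 = 1.005e-10 m (from frequency = 2982 PHz, via λ = c/f).
λ_2 = 5.167e-15 m (from frequency = 5.802e7 PHz, via λ = c/f).
Ratio = 1.005e-10 / 5.167e-15 = 1.95e4.

1.95e4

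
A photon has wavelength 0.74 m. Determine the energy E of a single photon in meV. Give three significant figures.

1.68e-3 meV

For a photon E = hc/λ, so E = 2.684e-25 J.
Converting to meV: E = 0.001675 meV ≈ 1.68e-3 meV.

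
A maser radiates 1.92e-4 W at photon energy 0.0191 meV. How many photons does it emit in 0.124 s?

7.78e18 photons

Total energy: E_total = P·t = 1.92e-4 × 0.124 = 2.381e-5 J.
Per-photon energy: E = 3.060e-24 J.
N = E_total / E_photon = 7.78e18.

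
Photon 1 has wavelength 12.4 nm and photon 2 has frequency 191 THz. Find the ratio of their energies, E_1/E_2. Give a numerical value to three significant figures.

127

E_1 = 1.602e-17 J (from wavelength = 12.4 nm, via E = hc/λ).
E_2 = 1.266e-19 J (from frequency = 191 THz, via E = hf).
Ratio = 1.602e-17 / 1.266e-19 = 127.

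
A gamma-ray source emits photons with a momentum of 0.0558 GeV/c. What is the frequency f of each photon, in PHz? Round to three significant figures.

1.35 × 10^7 PHz

Take h = 6.62607015 × 10^-34 J·s, c = 2.99792458 × 10^8 m/s, 1 eV = 1.602176634 × 10^-19 J.
Convert to SI: p = 0.0558 GeV/c = 2.9821 × 10^-20 kg·m/s.
The photon relation is f = pc/h, giving f = 1.349 × 10^22 Hz.
Converting to PHz: f = 1.349 × 10^7 PHz ≈ 1.35 × 10^7 PHz.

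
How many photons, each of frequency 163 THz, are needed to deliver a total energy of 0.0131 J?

Per-photon energy: E = 1.080 × 10^-19 J (from frequency = 163 THz).
N = E_total / E_photon = 0.0131 J / 1.080 × 10^-19 J = 1.21 × 10^17.

1.21 × 10^17 photons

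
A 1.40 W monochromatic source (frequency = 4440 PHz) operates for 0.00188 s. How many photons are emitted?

Total energy: E_total = P·t = 1.40 × 0.00188 = 0.002632 J.
Per-photon energy: E = 2.942 × 10^-15 J.
N = E_total / E_photon = 8.95 × 10^11.

8.95 × 10^11 photons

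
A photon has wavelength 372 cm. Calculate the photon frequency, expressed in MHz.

In SI units: λ = 372 cm = 3.72 m.
Apply f = c/λ: f = 8.059 × 10^7 Hz.
Converting to MHz: f = 80.59 MHz ≈ 80.6 MHz.

80.6 MHz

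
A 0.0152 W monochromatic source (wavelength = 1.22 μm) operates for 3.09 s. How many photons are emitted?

Total energy: E_total = P·t = 0.0152 × 3.09 = 0.04697 J.
Per-photon energy: E = 1.628 × 10^-19 J.
N = E_total / E_photon = 2.88 × 10^17.

2.88 × 10^17 photons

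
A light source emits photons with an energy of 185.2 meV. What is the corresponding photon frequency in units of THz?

44.8 THz

In SI units: E = 185.2 meV = 2.9672 × 10^-20 J.
The photon relation is f = E/h, giving f = 4.478 × 10^13 Hz.
Converting to THz: f = 44.78 THz ≈ 44.8 THz.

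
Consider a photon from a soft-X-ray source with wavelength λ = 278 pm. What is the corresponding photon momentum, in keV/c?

4.46 keV/c

Take h = 6.62607015·10^-34 J·s, c = 2.99792458·10^8 m/s, 1 eV = 1.602176634·10^-19 J.
First convert: λ = 278 pm = 2.78·10^-10 m.
The photon relation is p = h/λ, giving p = 2.383·10^-24 kg·m/s.
Converting to keV/c: p = 4.460 keV/c ≈ 4.46 keV/c.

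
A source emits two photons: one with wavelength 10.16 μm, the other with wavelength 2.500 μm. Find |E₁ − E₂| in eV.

Using E = hc/λ: E₁ = 1.9552e-20 J, E₂ = 7.9458e-20 J.
|ΔE| = |1.9552e-20 − 7.9458e-20| = 5.99e-20 J = 0.374 eV.

0.374 eV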